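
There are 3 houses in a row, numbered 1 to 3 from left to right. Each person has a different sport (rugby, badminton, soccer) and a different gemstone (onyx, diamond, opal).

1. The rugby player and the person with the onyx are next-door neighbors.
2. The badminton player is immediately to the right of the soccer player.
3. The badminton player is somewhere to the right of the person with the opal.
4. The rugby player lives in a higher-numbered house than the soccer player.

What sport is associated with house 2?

badminton

The only sport still possible for house 1 is soccer.
Clue 2: the badminton player is in house 2.
From clue 3, the person with the opal must be in house 1.
So house 3 gets rugby for sport.
From clue 1, the person with the onyx must be in house 2.
House 3 gemstone: only diamond fits.
So: house 1 = soccer/opal, house 2 = badminton/onyx, house 3 = rugby/diamond.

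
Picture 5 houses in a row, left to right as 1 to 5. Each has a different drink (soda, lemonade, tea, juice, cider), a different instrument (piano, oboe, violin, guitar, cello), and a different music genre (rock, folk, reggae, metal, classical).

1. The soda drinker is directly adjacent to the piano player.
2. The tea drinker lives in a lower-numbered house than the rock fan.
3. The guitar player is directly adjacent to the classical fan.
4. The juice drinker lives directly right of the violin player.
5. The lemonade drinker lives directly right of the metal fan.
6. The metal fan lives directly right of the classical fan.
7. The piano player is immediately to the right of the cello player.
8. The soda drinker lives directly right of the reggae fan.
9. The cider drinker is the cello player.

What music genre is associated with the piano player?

reggae

The lemonade drinker is narrowed to house 3 or 4 or 5; consider each.
Placing it in house 3 and house 4 leads to a contradiction, so it's in house 5.
By clue 5, the metal fan is in house 4.
The classical fan is in house 3 (clue 6).
House 5 instrument: only oboe fits.
The soda drinker is narrowed to house 2 or 3; consider each.
Placing it in house 2 leads to a contradiction, so it's in house 3.
Clue 8: the reggae fan is in house 2.
That leaves cider as the drink for house 1.
The only music genre still possible for house 1 is folk.
That leaves rock as the music genre for house 5.
Clue 9 places the cello player in house 1.
The only instrument still possible for house 3 is violin.
Clue 4: the juice drinker is in house 4.
Clue 7 places the piano player in house 2.
House 2's drink must be tea (nothing else left).
So house 4 gets guitar for instrument.
So: house 1 = cider/cello/folk, house 2 = tea/piano/reggae, house 3 = soda/violin/classical, house 4 = juice/guitar/metal, house 5 = lemonade/oboe/rock.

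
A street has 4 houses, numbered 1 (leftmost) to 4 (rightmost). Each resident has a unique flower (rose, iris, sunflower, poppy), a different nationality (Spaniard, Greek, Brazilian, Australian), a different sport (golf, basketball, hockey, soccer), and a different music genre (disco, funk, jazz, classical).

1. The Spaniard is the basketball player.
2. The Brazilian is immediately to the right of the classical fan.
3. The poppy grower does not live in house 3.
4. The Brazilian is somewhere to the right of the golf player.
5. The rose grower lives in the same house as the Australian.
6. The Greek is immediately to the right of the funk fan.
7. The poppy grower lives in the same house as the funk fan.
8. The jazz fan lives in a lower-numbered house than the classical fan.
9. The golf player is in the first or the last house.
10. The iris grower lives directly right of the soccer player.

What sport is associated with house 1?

The golf player is in house 1 (clue 9).
That leaves disco as the music genre for house 4.
House 1 nationality: only Australian fits.
That leaves classical as the music genre for house 3.
Clue 2: the Brazilian is in house 4.
Clue 5 places the rose grower in house 1.
So house 2 gets poppy for flower.
The funk fan is in house 2 (clue 7).
So house 4 gets hockey for sport.
That leaves jazz as the music genre for house 1.
From clue 6, the Greek must be in house 3.
House 2 nationality: only Spaniard fits.
Clue 1 places the basketball player in house 2.
So house 3 gets soccer for sport.
From clue 10, the iris grower must be in house 4.
House 3's flower must be sunflower (nothing else left).
So: house 1 = rose/Australian/golf/jazz, house 2 = poppy/Spaniard/basketball/funk, house 3 = sunflower/Greek/soccer/classical, house 4 = iris/Brazilian/hockey/disco.

golf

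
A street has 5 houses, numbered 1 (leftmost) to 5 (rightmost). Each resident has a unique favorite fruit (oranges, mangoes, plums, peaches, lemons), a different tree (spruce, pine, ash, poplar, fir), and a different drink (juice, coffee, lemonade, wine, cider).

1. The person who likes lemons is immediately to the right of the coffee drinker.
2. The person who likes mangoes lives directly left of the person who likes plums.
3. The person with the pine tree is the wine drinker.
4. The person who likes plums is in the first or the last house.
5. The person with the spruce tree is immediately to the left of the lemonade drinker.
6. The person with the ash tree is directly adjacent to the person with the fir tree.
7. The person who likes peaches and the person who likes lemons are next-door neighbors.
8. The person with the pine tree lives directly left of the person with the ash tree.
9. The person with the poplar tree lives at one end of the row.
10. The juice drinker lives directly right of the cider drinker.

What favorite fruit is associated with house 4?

mangoes

Clue 4 places the person who likes plums in house 5.
From clue 2, the person who likes mangoes must be in house 4.
The person who likes lemons is narrowed to house 2 or 3; consider each.
Placing it in house 2 leads to a contradiction, so it's in house 3.
Clue 1: the coffee drinker is in house 2.
Clue 7: the person who likes peaches is in house 2.
That leaves oranges as the favorite fruit for house 1.
So house 1 gets wine for drink.
By clue 3, the person with the pine tree is in house 1.
By clue 8, the person with the ash tree is in house 2.
So house 5 gets poplar for tree.
From clue 6, the person with the fir tree must be in house 3.
House 4's tree must be spruce (nothing else left).
House 3 drink: only cider fits.
From clue 5, the lemonade drinker must be in house 5.
By clue 10, the juice drinker is in house 4.
So: house 1 = oranges/pine/wine, house 2 = peaches/ash/coffee, house 3 = lemons/fir/cider, house 4 = mangoes/spruce/juice, house 5 = plums/poplar/lemonade.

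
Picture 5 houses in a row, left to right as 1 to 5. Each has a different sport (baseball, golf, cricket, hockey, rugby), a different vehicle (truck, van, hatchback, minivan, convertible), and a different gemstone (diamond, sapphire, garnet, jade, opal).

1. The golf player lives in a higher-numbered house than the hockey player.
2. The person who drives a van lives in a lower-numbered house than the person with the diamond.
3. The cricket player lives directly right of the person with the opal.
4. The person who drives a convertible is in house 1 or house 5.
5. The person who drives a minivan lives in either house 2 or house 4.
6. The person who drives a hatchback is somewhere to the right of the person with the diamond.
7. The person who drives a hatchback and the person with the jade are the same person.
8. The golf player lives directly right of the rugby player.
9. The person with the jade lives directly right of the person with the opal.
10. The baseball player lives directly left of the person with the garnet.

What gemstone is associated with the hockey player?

garnet

House 1 gemstone: only sapphire fits.
The person who drives a convertible is narrowed to house 1 or 5; consider each.
Placing it in house 5 leads to a contradiction, so it's in house 1.
The only gemstone still possible for house 2 is garnet.
So house 5 gets jade for gemstone.
Clue 7 places the person who drives a hatchback in house 5.
Clue 9 places the person with the opal in house 4.
The baseball player is in house 1 (clue 10).
House 3's gemstone must be diamond (nothing else left).
By clue 2, the person who drives a van is in house 2.
Clue 3: the cricket player is in house 5.
House 3 vehicle: only truck fits.
So house 4 gets minivan for vehicle.
The only sport still possible for house 4 is golf.
From clue 8, the rugby player must be in house 3.
House 2's sport must be hockey (nothing else left).
So: house 1 = baseball/convertible/sapphire, house 2 = hockey/van/garnet, house 3 = rugby/truck/diamond, house 4 = golf/minivan/opal, house 5 = cricket/hatchback/jade.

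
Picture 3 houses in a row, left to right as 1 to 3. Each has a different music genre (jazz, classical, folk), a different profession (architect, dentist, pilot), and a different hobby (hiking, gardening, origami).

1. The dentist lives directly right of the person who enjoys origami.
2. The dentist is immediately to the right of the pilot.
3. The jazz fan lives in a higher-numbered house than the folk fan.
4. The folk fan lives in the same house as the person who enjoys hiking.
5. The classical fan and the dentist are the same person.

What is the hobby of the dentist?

gardening

That leaves folk as the music genre for house 1.
That leaves gardening as the hobby for house 3.
Clue 4: the person who enjoys hiking is in house 1.
So house 2 gets origami for hobby.
By clue 1, the dentist is in house 3.
The pilot is in house 2 (clue 2).
Clue 5 places the classical fan in house 3.
So house 2 gets jazz for music genre.
So house 1 gets architect for profession.
So: house 1 = folk/architect/hiking, house 2 = jazz/pilot/origami, house 3 = classical/dentist/gardening.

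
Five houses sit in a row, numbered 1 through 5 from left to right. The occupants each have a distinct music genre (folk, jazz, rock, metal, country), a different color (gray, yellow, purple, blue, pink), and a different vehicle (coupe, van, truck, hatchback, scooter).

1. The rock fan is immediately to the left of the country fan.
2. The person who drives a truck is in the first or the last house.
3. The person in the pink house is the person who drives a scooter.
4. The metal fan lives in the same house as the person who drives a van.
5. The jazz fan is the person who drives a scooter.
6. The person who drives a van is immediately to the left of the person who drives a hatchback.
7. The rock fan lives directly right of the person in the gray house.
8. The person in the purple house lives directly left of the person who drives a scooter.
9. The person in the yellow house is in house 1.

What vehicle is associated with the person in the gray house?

van

Clue 9 places the person in the yellow house in house 1.
The country fan is narrowed to house 4 or 5; consider each.
Placing it in house 5 leads to a contradiction, so it's in house 4.
By clue 1, the rock fan is in house 3.
By clue 7, the person in the gray house is in house 2.
Clue 5: the person who drives a scooter is in house 5.
Clue 8 places the person in the purple house in house 4.
The only music genre still possible for house 5 is jazz.
House 4 vehicle: only coupe fits.
By clue 3, the person in the pink house is in house 5.
House 3's color must be blue (nothing else left).
That leaves truck as the vehicle for house 1.
House 3 vehicle: only hatchback fits.
By clue 4, the metal fan is in house 2.
That leaves folk as the music genre for house 1.
So house 2 gets van for vehicle.
So: house 1 = folk/yellow/truck, house 2 = metal/gray/van, house 3 = rock/blue/hatchback, house 4 = country/purple/coupe, house 5 = jazz/pink/scooter.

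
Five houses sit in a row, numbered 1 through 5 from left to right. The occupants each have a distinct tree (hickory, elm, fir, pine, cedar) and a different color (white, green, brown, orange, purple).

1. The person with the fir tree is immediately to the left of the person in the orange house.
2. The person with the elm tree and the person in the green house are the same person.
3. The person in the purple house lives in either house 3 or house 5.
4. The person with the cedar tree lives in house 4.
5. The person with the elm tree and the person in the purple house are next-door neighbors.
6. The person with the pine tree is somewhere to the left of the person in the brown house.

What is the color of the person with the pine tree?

white

The person with the cedar tree is in house 4 (clue 4).
That leaves hickory as the tree for house 5.
From clue 2, the person in the green house must be in house 2.
From clue 5, the person in the purple house must be in house 3.
That leaves elm as the tree for house 2.
The only color still possible for house 1 is white.
House 5 color: only brown fits.
The person with the fir tree is in house 3 (clue 1).
The only tree still possible for house 1 is pine.
The only color still possible for house 4 is orange.
So: house 1 = pine/white, house 2 = elm/green, house 3 = fir/purple, house 4 = cedar/orange, house 5 = hickory/brown.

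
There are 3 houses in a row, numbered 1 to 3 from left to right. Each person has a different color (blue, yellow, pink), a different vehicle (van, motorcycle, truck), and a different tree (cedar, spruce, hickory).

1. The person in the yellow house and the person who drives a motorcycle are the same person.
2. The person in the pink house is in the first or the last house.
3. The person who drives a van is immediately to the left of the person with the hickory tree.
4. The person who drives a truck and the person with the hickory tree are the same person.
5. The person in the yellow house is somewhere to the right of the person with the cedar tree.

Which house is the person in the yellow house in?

The only vehicle still possible for house 1 is van.
By clue 3, the person with the hickory tree is in house 2.
Clue 4 places the person who drives a truck in house 2.
The only vehicle still possible for house 3 is motorcycle.
The only tree still possible for house 3 is spruce.
From clue 1, the person in the yellow house must be in house 3.
House 1 color: only pink fits.
So house 2 gets blue for color.
That leaves cedar as the tree for house 1.
So: house 1 = pink/van/cedar, house 2 = blue/truck/hickory, house 3 = yellow/motorcycle/spruce.

3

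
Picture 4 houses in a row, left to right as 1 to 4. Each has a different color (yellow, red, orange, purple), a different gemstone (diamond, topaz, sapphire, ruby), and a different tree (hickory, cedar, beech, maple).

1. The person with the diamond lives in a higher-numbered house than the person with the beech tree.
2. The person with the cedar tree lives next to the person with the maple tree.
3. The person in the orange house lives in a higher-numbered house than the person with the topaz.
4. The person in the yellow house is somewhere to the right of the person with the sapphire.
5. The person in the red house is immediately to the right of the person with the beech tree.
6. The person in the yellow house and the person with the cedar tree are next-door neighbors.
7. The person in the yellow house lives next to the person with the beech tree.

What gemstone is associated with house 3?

ruby

House 1's color must be purple (nothing else left).
The person in the orange house is narrowed to house 2 or 3 or 4; consider each.
Placing it in house 2 and house 4 leads to a contradiction, so it's in house 3.
The person in the red house is narrowed to house 2 or 4; consider each.
Placing it in house 2 leads to a contradiction, so it's in house 4.
The person with the beech tree is in house 3 (clue 5).
So house 2 gets yellow for color.
From clue 1, the person with the diamond must be in house 4.
From clue 2, the person with the maple tree must be in house 2.
From clue 4, the person with the sapphire must be in house 1.
So house 3 gets ruby for gemstone.
So house 1 gets cedar for tree.
So house 4 gets hickory for tree.
House 2's gemstone must be topaz (nothing else left).
So: house 1 = purple/sapphire/cedar, house 2 = yellow/topaz/maple, house 3 = orange/ruby/beech, house 4 = red/diamond/hickory.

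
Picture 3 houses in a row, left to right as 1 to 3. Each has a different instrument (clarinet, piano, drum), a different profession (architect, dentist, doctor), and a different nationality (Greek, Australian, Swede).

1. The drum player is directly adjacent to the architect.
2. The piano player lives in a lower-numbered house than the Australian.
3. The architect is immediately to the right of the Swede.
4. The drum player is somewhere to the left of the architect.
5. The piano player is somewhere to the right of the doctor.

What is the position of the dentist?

3

By clue 5, the piano player is in house 2.
Clue 5 places the doctor in house 1.
The only instrument still possible for house 1 is drum.
That leaves clarinet as the instrument for house 3.
The architect is in house 2 (clue 1).
From clue 2, the Australian must be in house 3.
From clue 3, the Swede must be in house 1.
House 3 profession: only dentist fits.
The only nationality still possible for house 2 is Greek.
So: house 1 = drum/doctor/Swede, house 2 = piano/architect/Greek, house 3 = clarinet/dentist/Australian.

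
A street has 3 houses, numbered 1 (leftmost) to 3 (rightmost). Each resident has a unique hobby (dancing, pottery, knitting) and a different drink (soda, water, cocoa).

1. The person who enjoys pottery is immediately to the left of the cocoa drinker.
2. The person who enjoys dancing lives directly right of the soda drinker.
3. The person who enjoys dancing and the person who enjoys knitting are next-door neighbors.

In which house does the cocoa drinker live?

2

The person who enjoys dancing is narrowed to house 2 or 3; consider each.
Placing it in house 3 leads to a contradiction, so it's in house 2.
By clue 2, the soda drinker is in house 1.
The only hobby still possible for house 1 is pottery.
The only hobby still possible for house 3 is knitting.
Clue 1: the cocoa drinker is in house 2.
House 3 drink: only water fits.
So: house 1 = pottery/soda, house 2 = dancing/cocoa, house 3 = knitting/water.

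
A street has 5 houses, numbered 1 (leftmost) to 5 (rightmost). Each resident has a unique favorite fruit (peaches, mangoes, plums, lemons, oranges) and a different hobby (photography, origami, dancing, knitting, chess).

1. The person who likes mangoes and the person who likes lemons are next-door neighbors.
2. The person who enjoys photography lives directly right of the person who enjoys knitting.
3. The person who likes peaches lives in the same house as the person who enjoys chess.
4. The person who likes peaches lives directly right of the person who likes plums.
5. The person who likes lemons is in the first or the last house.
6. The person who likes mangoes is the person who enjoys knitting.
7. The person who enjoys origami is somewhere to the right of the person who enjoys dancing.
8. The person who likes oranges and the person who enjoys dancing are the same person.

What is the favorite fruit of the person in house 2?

House 1's hobby must be dancing (nothing else left).
By clue 8, the person who likes oranges is in house 1.
Clue 1: the person who likes mangoes is in house 4.
By clue 6, the person who enjoys knitting is in house 4.
House 2 favorite fruit: only plums fits.
So house 3 gets peaches for favorite fruit.
House 5 favorite fruit: only lemons fits.
The person who enjoys photography is in house 5 (clue 2).
From clue 3, the person who enjoys chess must be in house 3.
House 2's hobby must be origami (nothing else left).
So: house 1 = oranges/dancing, house 2 = plums/origami, house 3 = peaches/chess, house 4 = mangoes/knitting, house 5 = lemons/photography.

plums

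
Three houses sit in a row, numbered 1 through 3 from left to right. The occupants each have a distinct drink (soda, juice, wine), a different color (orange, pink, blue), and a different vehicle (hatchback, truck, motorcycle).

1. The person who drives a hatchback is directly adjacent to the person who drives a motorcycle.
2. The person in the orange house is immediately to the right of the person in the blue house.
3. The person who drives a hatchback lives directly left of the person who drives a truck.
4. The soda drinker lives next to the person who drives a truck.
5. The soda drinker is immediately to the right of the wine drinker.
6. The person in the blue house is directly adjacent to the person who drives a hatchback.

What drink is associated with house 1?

The soda drinker is narrowed to house 2 or 3; consider each.
Placing it in house 3 leads to a contradiction, so it's in house 2.
The person who drives a truck is in house 3 (clue 4).
The wine drinker is in house 1 (clue 5).
That leaves juice as the drink for house 3.
The person who drives a hatchback is in house 2 (clue 3).
Clue 6 places the person in the blue house in house 1.
The only vehicle still possible for house 1 is motorcycle.
The person in the orange house is in house 2 (clue 2).
So house 3 gets pink for color.
So: house 1 = wine/blue/motorcycle, house 2 = soda/orange/hatchback, house 3 = juice/pink/truck.

wine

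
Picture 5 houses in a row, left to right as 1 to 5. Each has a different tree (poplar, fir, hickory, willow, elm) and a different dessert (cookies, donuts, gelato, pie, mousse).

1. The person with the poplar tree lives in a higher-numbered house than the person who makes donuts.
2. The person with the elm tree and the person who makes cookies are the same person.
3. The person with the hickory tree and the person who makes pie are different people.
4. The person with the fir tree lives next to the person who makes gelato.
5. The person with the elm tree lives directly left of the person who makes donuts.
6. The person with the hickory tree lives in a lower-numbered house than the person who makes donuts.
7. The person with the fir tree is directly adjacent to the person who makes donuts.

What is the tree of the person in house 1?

The person with the elm tree is narrowed to house 1 or 2 or 3; consider each.
Placing it in house 1 and house 3 leads to a contradiction, so it's in house 2.
The person who makes cookies is in house 2 (clue 2).
By clue 5, the person who makes donuts is in house 3.
By clue 4, the person who makes gelato is in house 5.
House 1's tree must be hickory (nothing else left).
The only tree still possible for house 3 is willow.
House 4 tree: only fir fits.
House 5 tree: only poplar fits.
The only dessert still possible for house 1 is mousse.
That leaves pie as the dessert for house 4.
So: house 1 = hickory/mousse, house 2 = elm/cookies, house 3 = willow/donuts, house 4 = fir/pie, house 5 = poplar/gelato.

hickory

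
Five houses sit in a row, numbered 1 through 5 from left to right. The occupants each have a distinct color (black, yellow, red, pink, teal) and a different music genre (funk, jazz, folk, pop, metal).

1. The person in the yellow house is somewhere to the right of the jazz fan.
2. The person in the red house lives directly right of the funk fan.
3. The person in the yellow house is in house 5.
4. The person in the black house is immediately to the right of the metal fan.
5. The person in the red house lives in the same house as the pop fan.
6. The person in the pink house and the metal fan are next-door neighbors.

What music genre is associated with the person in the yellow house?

folk

From clue 3, the person in the yellow house must be in house 5.
That leaves folk as the music genre for house 5.
The person in the black house is narrowed to house 2 or 3 or 4; consider each.
Placing it in house 2 and house 4 leads to a contradiction, so it's in house 3.
Clue 4: the metal fan is in house 2.
House 1 color: only pink fits.
From clue 5, the person in the red house must be in house 4.
Clue 5: the pop fan is in house 4.
House 2's color must be teal (nothing else left).
By clue 2, the funk fan is in house 3.
House 1 music genre: only jazz fits.
So: house 1 = pink/jazz, house 2 = teal/metal, house 3 = black/funk, house 4 = red/pop, house 5 = yellow/folk.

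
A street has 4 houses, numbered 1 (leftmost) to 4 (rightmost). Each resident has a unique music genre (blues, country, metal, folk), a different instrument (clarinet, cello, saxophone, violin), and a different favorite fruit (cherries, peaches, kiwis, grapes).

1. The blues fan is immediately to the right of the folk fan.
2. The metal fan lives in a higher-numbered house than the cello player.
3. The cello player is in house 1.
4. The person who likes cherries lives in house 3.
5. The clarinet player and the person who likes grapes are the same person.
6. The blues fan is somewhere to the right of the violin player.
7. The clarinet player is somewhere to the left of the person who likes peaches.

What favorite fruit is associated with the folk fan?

Clue 3 places the cello player in house 1.
Clue 4 places the person who likes cherries in house 3.
The only instrument still possible for house 4 is saxophone.
By clue 5, the clarinet player is in house 2.
Clue 5 places the person who likes grapes in house 2.
The person who likes peaches is in house 4 (clue 7).
House 3 instrument: only violin fits.
The only favorite fruit still possible for house 1 is kiwis.
From clue 6, the blues fan must be in house 4.
House 1 music genre: only country fits.
Clue 1 places the folk fan in house 3.
The only music genre still possible for house 2 is metal.
So: house 1 = country/cello/kiwis, house 2 = metal/clarinet/grapes, house 3 = folk/violin/cherries, house 4 = blues/saxophone/peaches.

cherries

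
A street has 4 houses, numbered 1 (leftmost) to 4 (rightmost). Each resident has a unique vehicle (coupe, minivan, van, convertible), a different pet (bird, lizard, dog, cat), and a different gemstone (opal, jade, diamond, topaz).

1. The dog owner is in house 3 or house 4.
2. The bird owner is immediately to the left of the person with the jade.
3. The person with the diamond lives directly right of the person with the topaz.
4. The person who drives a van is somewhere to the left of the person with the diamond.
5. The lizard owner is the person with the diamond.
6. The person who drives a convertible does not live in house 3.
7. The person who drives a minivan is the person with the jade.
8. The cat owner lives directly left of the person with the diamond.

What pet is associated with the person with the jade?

dog

The dog owner is narrowed to house 3 or 4; consider each.
Placing it in house 3 leads to a contradiction, so it's in house 4.
The person who drives a van is narrowed to house 1 or 2; consider each.
Placing it in house 2 leads to a contradiction, so it's in house 1.
The person who drives a convertible is narrowed to house 2 or 4; consider each.
Placing it in house 4 leads to a contradiction, so it's in house 2.
That leaves cat as the pet for house 1.
The person with the diamond is in house 2 (clue 8).
That leaves topaz as the gemstone for house 1.
The lizard owner is in house 2 (clue 5).
House 3 pet: only bird fits.
By clue 2, the person with the jade is in house 4.
Clue 7 places the person who drives a minivan in house 4.
The only vehicle still possible for house 3 is coupe.
House 3 gemstone: only opal fits.
So: house 1 = van/cat/topaz, house 2 = convertible/lizard/diamond, house 3 = coupe/bird/opal, house 4 = minivan/dog/jade.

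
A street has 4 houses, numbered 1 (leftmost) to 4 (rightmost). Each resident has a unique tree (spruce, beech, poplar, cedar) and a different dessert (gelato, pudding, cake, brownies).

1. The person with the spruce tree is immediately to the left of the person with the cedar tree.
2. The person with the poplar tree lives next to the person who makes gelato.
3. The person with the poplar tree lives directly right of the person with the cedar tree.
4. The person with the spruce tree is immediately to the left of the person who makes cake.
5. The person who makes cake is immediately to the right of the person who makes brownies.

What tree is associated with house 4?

beech

The person with the cedar tree is narrowed to house 2 or 3; consider each.
Placing it in house 3 leads to a contradiction, so it's in house 2.
Clue 1: the person with the spruce tree is in house 1.
Clue 3: the person with the poplar tree is in house 3.
From clue 4, the person who makes cake must be in house 2.
The person who makes brownies is in house 1 (clue 5).
So house 4 gets beech for tree.
By clue 2, the person who makes gelato is in house 4.
House 3's dessert must be pudding (nothing else left).
So: house 1 = spruce/brownies, house 2 = cedar/cake, house 3 = poplar/pudding, house 4 = beech/gelato.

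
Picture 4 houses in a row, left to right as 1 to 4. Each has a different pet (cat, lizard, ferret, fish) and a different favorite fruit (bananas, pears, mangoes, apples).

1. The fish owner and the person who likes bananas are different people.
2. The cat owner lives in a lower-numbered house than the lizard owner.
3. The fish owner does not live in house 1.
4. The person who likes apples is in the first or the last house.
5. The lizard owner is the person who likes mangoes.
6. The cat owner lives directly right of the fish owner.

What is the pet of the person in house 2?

From clue 6, the cat owner must be in house 3.
By clue 6, the fish owner is in house 2.
House 1's pet must be ferret (nothing else left).
So house 4 gets lizard for pet.
Clue 5: the person who likes mangoes is in house 4.
House 1 favorite fruit: only apples fits.
So house 2 gets pears for favorite fruit.
House 3's favorite fruit must be bananas (nothing else left).
So: house 1 = ferret/apples, house 2 = fish/pears, house 3 = cat/bananas, house 4 = lizard/mangoes.

fish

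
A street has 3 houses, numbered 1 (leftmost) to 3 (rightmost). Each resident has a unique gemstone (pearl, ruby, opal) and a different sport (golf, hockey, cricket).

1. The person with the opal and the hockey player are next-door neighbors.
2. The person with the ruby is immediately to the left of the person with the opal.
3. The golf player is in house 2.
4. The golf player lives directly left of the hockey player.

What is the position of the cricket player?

1

Clue 3 places the golf player in house 2.
By clue 4, the hockey player is in house 3.
House 1's sport must be cricket (nothing else left).
Clue 1 places the person with the opal in house 2.
By clue 2, the person with the ruby is in house 1.
So house 3 gets pearl for gemstone.
So: house 1 = ruby/cricket, house 2 = opal/golf, house 3 = pearl/hockey.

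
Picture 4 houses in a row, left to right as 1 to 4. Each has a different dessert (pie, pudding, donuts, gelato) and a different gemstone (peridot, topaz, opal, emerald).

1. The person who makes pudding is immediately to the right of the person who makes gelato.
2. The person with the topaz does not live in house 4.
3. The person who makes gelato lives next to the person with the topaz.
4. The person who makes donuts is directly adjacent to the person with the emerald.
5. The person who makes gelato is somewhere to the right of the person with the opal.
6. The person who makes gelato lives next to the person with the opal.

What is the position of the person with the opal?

1

The person who makes gelato is narrowed to house 2 or 3; consider each.
Placing it in house 3 leads to a contradiction, so it's in house 2.
The person who makes pudding is in house 3 (clue 1).
The person with the opal is in house 1 (clue 5).
House 2 gemstone: only emerald fits.
House 3 gemstone: only topaz fits.
House 4 gemstone: only peridot fits.
The person who makes donuts is in house 1 (clue 4).
That leaves pie as the dessert for house 4.
So: house 1 = donuts/opal, house 2 = gelato/emerald, house 3 = pudding/topaz, house 4 = pie/peridot.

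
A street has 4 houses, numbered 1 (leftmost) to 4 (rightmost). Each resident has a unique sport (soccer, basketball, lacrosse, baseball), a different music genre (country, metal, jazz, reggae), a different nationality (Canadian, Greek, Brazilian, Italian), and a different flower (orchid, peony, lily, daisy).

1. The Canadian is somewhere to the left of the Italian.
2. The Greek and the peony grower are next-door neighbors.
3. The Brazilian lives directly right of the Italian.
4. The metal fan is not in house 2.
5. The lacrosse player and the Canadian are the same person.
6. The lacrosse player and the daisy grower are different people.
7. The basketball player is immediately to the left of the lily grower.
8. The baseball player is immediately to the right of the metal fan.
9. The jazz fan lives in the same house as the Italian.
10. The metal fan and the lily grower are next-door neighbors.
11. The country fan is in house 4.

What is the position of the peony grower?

From clue 11, the country fan must be in house 4.
The baseball player is narrowed to house 2 or 4; consider each.
Placing it in house 2 leads to a contradiction, so it's in house 4.
By clue 8, the metal fan is in house 3.
House 1's music genre must be reggae (nothing else left).
The only music genre still possible for house 2 is jazz.
Clue 9: the Italian is in house 2.
The Brazilian is in house 3 (clue 3).
By clue 5, the lacrosse player is in house 1.
House 2 sport: only soccer fits.
House 3 sport: only basketball fits.
So house 1 gets Canadian for nationality.
House 4's nationality must be Greek (nothing else left).
So house 1 gets orchid for flower.
Clue 2: the peony grower is in house 3.
From clue 7, the lily grower must be in house 4.
That leaves daisy as the flower for house 2.
So: house 1 = lacrosse/reggae/Canadian/orchid, house 2 = soccer/jazz/Italian/daisy, house 3 = basketball/metal/Brazilian/peony, house 4 = baseball/country/Greek/lily.

3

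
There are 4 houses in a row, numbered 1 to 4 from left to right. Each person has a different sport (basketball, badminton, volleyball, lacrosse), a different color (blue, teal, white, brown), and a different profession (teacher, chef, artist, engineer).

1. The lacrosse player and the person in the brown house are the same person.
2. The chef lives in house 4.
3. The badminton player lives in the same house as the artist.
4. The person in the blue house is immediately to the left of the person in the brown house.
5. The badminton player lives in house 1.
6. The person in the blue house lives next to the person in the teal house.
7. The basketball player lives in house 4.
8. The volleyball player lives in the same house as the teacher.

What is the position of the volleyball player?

Clue 2 places the chef in house 4.
Clue 5: the badminton player is in house 1.
Clue 7: the basketball player is in house 4.
By clue 3, the artist is in house 1.
The only color still possible for house 4 is white.
The lacrosse player is narrowed to house 2 or 3; consider each.
Placing it in house 2 leads to a contradiction, so it's in house 3.
By clue 1, the person in the brown house is in house 3.
From clue 4, the person in the blue house must be in house 2.
That leaves volleyball as the sport for house 2.
So house 1 gets teal for color.
From clue 8, the teacher must be in house 2.
House 3's profession must be engineer (nothing else left).
So: house 1 = badminton/teal/artist, house 2 = volleyball/blue/teacher, house 3 = lacrosse/brown/engineer, house 4 = basketball/white/chef.

2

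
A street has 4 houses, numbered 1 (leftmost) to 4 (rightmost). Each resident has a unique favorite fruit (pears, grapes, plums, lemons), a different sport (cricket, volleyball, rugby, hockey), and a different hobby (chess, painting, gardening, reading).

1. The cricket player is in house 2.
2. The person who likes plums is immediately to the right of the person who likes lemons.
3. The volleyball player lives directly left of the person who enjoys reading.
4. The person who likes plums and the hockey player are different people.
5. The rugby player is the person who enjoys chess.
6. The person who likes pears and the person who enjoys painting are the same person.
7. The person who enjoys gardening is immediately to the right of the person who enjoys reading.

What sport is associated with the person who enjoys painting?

From clue 1, the cricket player must be in house 2.
By clue 3, the volleyball player is in house 1.
By clue 3, the person who enjoys reading is in house 2.
Clue 7: the person who enjoys gardening is in house 3.
Clue 5 places the rugby player in house 4.
From clue 5, the person who enjoys chess must be in house 4.
House 3's sport must be hockey (nothing else left).
House 1 hobby: only painting fits.
Clue 6: the person who likes pears is in house 1.
Clue 2: the person who likes plums is in house 4.
By clue 2, the person who likes lemons is in house 3.
House 2 favorite fruit: only grapes fits.
So: house 1 = pears/volleyball/painting, house 2 = grapes/cricket/reading, house 3 = lemons/hockey/gardening, house 4 = plums/rugby/chess.

volleyball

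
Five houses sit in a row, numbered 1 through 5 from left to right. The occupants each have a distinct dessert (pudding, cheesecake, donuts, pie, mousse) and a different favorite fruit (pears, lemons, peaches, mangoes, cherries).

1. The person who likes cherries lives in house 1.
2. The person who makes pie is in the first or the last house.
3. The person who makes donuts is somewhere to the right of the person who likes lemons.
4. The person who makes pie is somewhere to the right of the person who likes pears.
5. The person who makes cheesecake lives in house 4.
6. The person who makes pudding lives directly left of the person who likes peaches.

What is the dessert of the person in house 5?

Clue 1 places the person who likes cherries in house 1.
Clue 4: the person who makes pie is in house 5.
From clue 5, the person who makes cheesecake must be in house 4.
From clue 3, the person who makes donuts must be in house 3.
The person who likes lemons is in house 2 (clue 3).
So house 5 gets mangoes for favorite fruit.
The person who makes pudding is in house 2 (clue 6).
From clue 6, the person who likes peaches must be in house 3.
So house 1 gets mousse for dessert.
The only favorite fruit still possible for house 4 is pears.
So: house 1 = mousse/cherries, house 2 = pudding/lemons, house 3 = donuts/peaches, house 4 = cheesecake/pears, house 5 = pie/mangoes.

pie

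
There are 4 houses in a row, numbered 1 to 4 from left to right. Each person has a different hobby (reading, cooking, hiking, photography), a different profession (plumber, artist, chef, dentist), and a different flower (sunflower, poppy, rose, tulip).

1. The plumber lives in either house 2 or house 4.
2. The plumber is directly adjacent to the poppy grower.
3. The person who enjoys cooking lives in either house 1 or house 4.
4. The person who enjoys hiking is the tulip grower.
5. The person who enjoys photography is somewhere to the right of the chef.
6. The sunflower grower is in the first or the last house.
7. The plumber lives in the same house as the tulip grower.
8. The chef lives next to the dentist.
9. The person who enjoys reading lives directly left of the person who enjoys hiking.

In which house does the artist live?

3

The person who enjoys cooking is narrowed to house 1 or 4; consider each.
Placing it in house 4 leads to a contradiction, so it's in house 1.
The person who enjoys hiking is in house 4 (clue 9).
House 2 hobby: only photography fits.
That leaves reading as the hobby for house 3.
From clue 4, the tulip grower must be in house 4.
From clue 5, the chef must be in house 1.
The plumber is in house 4 (clue 7).
The dentist is in house 2 (clue 8).
House 3 profession: only artist fits.
The only flower still possible for house 2 is rose.
The only flower still possible for house 3 is poppy.
House 1's flower must be sunflower (nothing else left).
So: house 1 = cooking/chef/sunflower, house 2 = photography/dentist/rose, house 3 = reading/artist/poppy, house 4 = hiking/plumber/tulip.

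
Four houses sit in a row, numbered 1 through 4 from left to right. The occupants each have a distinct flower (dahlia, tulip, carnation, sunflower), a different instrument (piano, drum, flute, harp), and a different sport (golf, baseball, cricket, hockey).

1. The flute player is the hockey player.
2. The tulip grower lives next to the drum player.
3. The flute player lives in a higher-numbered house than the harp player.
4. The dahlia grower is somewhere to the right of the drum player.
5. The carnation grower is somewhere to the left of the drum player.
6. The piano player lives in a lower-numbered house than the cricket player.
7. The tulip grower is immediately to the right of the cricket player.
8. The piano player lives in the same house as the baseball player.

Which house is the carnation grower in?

1

That leaves flute as the instrument for house 4.
Clue 1 places the hockey player in house 4.
The carnation grower is narrowed to house 1 or 2; consider each.
Placing it in house 2 leads to a contradiction, so it's in house 1.
So house 2 gets sunflower for flower.
The dahlia grower is narrowed to house 3 or 4; consider each.
Placing it in house 3 leads to a contradiction, so it's in house 4.
House 3 flower: only tulip fits.
Clue 2 places the drum player in house 2.
The cricket player is in house 2 (clue 7).
So house 3 gets harp for instrument.
The only sport still possible for house 3 is golf.
House 1's instrument must be piano (nothing else left).
House 1's sport must be baseball (nothing else left).
So: house 1 = carnation/piano/baseball, house 2 = sunflower/drum/cricket, house 3 = tulip/harp/golf, house 4 = dahlia/flute/hockey.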